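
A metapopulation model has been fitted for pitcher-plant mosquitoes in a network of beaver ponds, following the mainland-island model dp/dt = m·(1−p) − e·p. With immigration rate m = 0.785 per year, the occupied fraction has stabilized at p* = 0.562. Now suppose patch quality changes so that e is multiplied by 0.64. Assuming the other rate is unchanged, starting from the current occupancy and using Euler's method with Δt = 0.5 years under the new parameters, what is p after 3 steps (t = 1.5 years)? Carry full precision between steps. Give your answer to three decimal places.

Balance m(1−p*) = e·p* gives e = m(1−p*)/p* = 0.785×0.43800/0.56200 = 0.61180.
Starting from p₀ = 0.56200; update p ← p + (dp/dt)·Δt with the new parameters.
t = 0.5: p = 0.56200 + (+0.06189) = 0.62389
t = 1: p = 0.62389 + (+0.02548) = 0.64937
t = 1.5: p = 0.64937 + (+0.01049) = 0.65986

0.660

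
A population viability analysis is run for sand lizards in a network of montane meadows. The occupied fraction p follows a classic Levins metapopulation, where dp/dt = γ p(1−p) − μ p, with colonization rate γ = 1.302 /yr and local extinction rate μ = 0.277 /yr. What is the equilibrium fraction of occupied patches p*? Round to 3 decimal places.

0.787

At equilibrium, colonization balances extinction: γ·p*·(1−p*) = μ·p*.
So p* = 1 − μ/γ = 1 − 0.277/1.302 = 1 − 0.2127 = 0.7873.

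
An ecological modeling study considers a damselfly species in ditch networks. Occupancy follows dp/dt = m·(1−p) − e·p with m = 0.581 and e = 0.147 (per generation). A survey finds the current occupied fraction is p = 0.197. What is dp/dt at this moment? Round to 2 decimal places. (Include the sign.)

0.44

Colonization term: m·(1−p) = 0.581×0.8030 = 0.46654.
Extinction term: e·p = 0.02896.
dp/dt = 0.46654 − 0.02896 = 0.43758.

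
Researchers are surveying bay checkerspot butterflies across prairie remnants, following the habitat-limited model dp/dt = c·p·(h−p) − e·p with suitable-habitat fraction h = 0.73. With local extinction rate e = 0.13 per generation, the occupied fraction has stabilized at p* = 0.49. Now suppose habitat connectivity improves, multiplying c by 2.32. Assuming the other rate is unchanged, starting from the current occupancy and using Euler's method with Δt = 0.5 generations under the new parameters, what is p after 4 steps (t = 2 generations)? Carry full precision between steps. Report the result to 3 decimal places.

0.601

Balance c(h−p*) = e gives c = e/(0.73 − 0.49000) = 0.13/0.24000 = 0.54167.
Starting from p₀ = 0.49000; update p ← p + (dp/dt)·Δt with the new parameters.
step 1: Δp = +0.04204, p = 0.53204
step 2: Δp = +0.03159, p = 0.56364
step 3: Δp = +0.02228, p = 0.58592
step 4: Δp = +0.01496, p = 0.60088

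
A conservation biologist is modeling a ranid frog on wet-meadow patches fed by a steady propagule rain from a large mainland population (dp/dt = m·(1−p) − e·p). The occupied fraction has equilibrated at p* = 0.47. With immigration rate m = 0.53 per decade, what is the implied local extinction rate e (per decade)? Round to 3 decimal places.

At equilibrium m(1−p*) = e·p*, so e = m(1−p*)/p*.
e = 0.53 × 0.5300 / 0.47 = 0.5977.

0.598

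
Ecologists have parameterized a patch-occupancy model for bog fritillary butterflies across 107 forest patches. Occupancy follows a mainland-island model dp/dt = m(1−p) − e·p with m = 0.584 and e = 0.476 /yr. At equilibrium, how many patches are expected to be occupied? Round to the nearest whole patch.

59

p* = m/(m+e) = 0.584/1.0600 = 0.5509.
Expected occupied patches = N × p* = 107 × 0.5509 = 58.95 ≈ 59.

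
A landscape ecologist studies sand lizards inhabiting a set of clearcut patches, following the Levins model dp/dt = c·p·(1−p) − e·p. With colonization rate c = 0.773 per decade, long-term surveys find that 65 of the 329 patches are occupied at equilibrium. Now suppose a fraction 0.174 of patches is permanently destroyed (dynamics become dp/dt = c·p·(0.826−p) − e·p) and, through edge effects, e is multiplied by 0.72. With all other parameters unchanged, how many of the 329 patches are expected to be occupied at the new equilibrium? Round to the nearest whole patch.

Observed p* = 65/329 = 0.19757.
Balance c(1−p*) = e gives e = 0.773×(1 − 0.19757) = 0.62028.
New p* = 0.826 − e/c = 0.826 − 0.44660/0.77300 = 0.24825.
Expected occupied = 329 × 0.24825 = 81.67 ≈ 82.

82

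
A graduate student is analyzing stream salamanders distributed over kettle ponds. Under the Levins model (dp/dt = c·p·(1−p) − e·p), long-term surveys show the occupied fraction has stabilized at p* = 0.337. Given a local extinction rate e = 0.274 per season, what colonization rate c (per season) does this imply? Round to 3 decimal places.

0.413

At equilibrium c(1−p*) = e, so c = e/(1−p*).
c = 0.274/(1 − 0.337) = 0.274/0.6630 = 0.4133.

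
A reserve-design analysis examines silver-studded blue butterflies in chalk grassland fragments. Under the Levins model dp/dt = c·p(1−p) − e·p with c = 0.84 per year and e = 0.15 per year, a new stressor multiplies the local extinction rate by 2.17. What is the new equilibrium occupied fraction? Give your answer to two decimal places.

Before: p* = 1 − 0.15/0.84 = 0.8214.
After the change, c = 0.84, e = 0.3255, so p* = 1 − 0.3255/0.84 = 0.6125.

0.61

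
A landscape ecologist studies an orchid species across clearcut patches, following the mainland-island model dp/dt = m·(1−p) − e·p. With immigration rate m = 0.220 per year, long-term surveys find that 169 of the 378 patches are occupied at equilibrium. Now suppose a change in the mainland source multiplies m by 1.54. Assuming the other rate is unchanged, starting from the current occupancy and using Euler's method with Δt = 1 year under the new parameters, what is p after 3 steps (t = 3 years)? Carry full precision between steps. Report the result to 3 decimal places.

Observed p* = 169/378 = 0.44709.
Balance m(1−p*) = e·p* gives e = m(1−p*)/p* = 0.220×0.55291/0.44709 = 0.27207.
Starting from p₀ = 0.44709; update p ← p + (dp/dt)·Δt with the new parameters.
p: 0.44709 → 0.51278  (Δp = +0.06569)
p: 0.51278 → 0.53834  (Δp = +0.02556)
p: 0.53834 → 0.54828  (Δp = +0.00995)

0.548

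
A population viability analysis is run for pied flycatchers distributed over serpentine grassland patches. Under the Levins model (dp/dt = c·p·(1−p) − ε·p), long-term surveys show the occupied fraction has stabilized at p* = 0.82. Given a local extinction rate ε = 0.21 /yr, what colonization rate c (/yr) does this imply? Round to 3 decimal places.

At equilibrium c(1−p*) = ε, so c = ε/(1−p*).
c = 0.21/(1 − 0.82) = 0.21/0.1800 = 1.1667.

1.167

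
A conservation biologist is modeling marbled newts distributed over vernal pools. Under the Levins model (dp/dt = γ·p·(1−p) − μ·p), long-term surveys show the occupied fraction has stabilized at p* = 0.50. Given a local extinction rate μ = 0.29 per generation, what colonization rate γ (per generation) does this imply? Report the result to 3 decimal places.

At equilibrium γ(1−p*) = μ, so γ = μ/(1−p*).
γ = 0.29/(1 − 0.50) = 0.29/0.5000 = 0.5800.

0.580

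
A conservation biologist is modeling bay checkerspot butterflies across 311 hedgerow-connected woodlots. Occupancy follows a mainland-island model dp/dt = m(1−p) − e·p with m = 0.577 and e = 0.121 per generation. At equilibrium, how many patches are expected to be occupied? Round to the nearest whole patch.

p* = m/(m+e) = 0.577/0.6980 = 0.8266.
Expected occupied patches = N × p* = 311 × 0.8266 = 257.09 ≈ 257.

257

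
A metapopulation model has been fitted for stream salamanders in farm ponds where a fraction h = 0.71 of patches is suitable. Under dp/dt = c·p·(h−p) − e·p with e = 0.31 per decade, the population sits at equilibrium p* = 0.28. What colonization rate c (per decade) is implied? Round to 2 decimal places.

At equilibrium c(h−p*) = e, so c = e/(h−p*).
c = 0.31/(0.71 − 0.28) = 0.31/0.4300 = 0.7209.

0.72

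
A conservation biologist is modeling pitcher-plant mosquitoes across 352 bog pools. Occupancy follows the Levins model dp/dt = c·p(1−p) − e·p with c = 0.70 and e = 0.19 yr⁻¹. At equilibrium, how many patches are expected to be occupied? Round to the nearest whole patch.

256

p* = 1 − e/c = 1 − 0.19/0.70 = 0.7286.
Expected occupied patches = N × p* = 352 × 0.7286 = 256.46 ≈ 256.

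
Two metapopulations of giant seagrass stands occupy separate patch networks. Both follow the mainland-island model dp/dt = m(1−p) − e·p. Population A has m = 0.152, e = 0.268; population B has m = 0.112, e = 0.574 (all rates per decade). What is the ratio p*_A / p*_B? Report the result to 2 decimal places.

2.22

A: p*_A = m/(m+e) = 0.152/0.4200 = 0.3619.
B: p*_B = 0.112/0.6860 = 0.1633.
p*_A / p*_B = 0.3619/0.1633 = 2.2167.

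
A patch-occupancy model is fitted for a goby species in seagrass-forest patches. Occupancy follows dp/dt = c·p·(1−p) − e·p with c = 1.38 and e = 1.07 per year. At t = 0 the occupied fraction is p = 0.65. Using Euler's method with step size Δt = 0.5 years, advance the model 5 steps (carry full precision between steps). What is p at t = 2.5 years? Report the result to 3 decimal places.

Update rule: p ← p + [c·p·(1−p) − e·p]·Δt with Δt = 0.5.
  1  |  dp/dt·Δt = -0.190775  |  p_1 = 0.459225
  2  |  dp/dt·Δt = -0.074333  |  p_2 = 0.384892
  3  |  dp/dt·Δt = -0.042560  |  p_3 = 0.342333
  4  |  dp/dt·Δt = -0.027801  |  p_4 = 0.314532
  5  |  dp/dt·Δt = -0.019509  |  p_5 = 0.295022

0.295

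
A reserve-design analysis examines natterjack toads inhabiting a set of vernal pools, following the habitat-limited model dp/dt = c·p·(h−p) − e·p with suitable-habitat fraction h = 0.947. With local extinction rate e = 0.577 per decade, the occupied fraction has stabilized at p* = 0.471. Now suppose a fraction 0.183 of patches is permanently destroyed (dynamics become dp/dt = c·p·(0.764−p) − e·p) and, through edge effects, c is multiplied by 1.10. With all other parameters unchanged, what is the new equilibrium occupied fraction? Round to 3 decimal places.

0.331

Balance c(h−p*) = e gives c = e/(0.947 − 0.47100) = 0.577/0.47600 = 1.21218.
New p* = 0.764 − e/c = 0.764 − 0.57700/1.33340 = 0.33127.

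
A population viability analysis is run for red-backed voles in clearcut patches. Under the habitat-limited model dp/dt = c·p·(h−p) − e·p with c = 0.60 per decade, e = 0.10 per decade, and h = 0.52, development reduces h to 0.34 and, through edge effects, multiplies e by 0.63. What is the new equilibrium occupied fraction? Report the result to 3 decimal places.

Before: p* = h − e/c = 0.52 − 0.10/0.60 = 0.52 − 0.1667 = 0.3533.
After: c = 0.6, e = 0.063, h = 0.34; p* = 0.34 − 0.063/0.6 = 0.2350.

0.235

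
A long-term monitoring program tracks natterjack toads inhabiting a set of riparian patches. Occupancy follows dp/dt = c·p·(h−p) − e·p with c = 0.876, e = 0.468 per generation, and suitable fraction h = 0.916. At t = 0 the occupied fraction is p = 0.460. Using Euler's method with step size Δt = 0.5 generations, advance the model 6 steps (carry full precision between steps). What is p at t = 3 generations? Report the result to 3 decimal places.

0.404

Update rule: p ← p + [c·p·(h−p) − e·p]·Δt with Δt = 0.5.
t = 0.5: p = 0.46000 + (-0.01577) = 0.44423
t = 1: p = 0.44423 + (-0.01216) = 0.43208
t = 1.5: p = 0.43208 + (-0.00952) = 0.42255
t = 2: p = 0.42255 + (-0.00755) = 0.41500
t = 2.5: p = 0.41500 + (-0.00604) = 0.40896
t = 3: p = 0.40896 + (-0.00487) = 0.40409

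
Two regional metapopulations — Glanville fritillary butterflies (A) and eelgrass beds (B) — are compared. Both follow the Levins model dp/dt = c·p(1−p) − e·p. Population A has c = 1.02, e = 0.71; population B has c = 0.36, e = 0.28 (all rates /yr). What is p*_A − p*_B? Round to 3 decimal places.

0.082

A: p*_A = 1 − 0.71/1.02 = 0.3039.
B: p*_B = 1 − 0.28/0.36 = 0.2222.
p*_A − p*_B = 0.3039 − 0.2222 = 0.0817.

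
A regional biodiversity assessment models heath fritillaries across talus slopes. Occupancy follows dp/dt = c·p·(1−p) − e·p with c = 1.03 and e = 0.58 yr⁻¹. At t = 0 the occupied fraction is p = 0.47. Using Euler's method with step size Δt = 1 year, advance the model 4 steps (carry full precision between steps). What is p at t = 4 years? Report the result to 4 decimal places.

Update rule: p ← p + [c·p·(1−p) − e·p]·Δt with Δt = 1.
  1  |  dp/dt·Δt = -0.016027  |  p_1 = 0.453973
  2  |  dp/dt·Δt = -0.007986  |  p_2 = 0.445987
  3  |  dp/dt·Δt = -0.004177  |  p_3 = 0.441809
  4  |  dp/dt·Δt = -0.002237  |  p_4 = 0.439572

0.4396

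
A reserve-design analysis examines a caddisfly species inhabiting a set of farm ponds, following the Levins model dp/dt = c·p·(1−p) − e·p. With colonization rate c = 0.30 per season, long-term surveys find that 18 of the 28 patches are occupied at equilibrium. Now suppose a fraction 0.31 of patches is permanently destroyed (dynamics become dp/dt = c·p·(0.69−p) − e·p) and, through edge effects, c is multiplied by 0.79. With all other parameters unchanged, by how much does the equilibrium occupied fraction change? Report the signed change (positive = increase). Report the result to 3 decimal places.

Observed p* = 18/28 = 0.64286.
Balance c(1−p*) = e gives e = 0.30×(1 − 0.64286) = 0.10714.
New p* = 0.69 − e/c = 0.69 − 0.10714/0.23700 = 0.23793.
Δp* = 0.23793 − 0.64286 = -0.40493.

-0.405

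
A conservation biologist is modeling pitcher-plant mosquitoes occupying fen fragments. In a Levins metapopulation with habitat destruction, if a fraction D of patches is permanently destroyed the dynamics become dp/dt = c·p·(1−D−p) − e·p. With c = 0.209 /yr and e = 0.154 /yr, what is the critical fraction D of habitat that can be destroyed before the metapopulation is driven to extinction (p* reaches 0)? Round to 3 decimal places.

The nontrivial equilibrium is p* = (1−D) − e/c; extinction occurs when this hits zero.
So D_crit = 1 − e/c = 1 − 0.154/0.209 = 1 − 0.7368 = 0.2632.
Note this equals the original equilibrium occupancy — the Levins extinction-debt result.

0.263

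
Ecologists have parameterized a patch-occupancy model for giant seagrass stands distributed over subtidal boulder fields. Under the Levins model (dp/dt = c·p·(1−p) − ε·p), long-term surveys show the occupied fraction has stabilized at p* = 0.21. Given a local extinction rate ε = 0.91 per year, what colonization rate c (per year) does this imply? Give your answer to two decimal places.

At equilibrium c(1−p*) = ε, so c = ε/(1−p*).
c = 0.91/(1 − 0.21) = 0.91/0.7900 = 1.1519.

1.15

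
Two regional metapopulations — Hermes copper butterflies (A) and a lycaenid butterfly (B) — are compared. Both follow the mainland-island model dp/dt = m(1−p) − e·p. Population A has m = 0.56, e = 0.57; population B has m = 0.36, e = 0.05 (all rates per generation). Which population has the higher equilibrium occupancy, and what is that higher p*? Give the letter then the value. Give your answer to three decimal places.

B, 0.878

A: p*_A = m/(m+e) = 0.56/1.1300 = 0.4956.
B: p*_B = 0.36/0.4100 = 0.8780.
B is higher at 0.8780.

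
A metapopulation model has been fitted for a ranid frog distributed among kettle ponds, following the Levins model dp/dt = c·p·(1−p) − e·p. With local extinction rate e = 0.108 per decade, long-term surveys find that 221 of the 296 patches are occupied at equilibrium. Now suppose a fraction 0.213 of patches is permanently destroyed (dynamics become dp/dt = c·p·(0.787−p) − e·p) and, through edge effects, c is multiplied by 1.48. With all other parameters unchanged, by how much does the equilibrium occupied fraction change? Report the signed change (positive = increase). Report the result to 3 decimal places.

-0.131

Observed p* = 221/296 = 0.74662.
Balance c(1−p*) = e gives c = e/(1 − 0.74662) = 0.108/0.25338 = 0.42624.
New p* = 0.787 − e/c = 0.787 − 0.10800/0.63084 = 0.61580.
Δp* = 0.61580 − 0.74662 = -0.13082.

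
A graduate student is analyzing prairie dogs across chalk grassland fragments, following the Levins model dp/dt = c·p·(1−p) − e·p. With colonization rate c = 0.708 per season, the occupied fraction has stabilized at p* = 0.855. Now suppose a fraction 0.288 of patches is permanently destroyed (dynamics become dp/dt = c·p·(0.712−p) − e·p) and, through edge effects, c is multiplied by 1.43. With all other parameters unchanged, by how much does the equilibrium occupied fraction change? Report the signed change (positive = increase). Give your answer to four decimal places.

-0.2444

Balance c(1−p*) = e gives e = 0.708×(1 − 0.85500) = 0.10266.
New p* = 0.712 − e/c = 0.712 − 0.10266/1.01244 = 0.61060.
Δp* = 0.61060 − 0.85500 = -0.24440.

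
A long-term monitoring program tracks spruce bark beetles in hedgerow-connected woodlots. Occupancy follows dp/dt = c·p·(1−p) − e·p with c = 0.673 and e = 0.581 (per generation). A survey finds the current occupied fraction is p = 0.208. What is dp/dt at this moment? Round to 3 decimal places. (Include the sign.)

-0.010

Colonization term: c·p·(1−p) = 0.673×0.208×0.7920 = 0.11087.
Extinction term: e·p = 0.12085.
dp/dt = 0.11087 − 0.12085 = -0.00998.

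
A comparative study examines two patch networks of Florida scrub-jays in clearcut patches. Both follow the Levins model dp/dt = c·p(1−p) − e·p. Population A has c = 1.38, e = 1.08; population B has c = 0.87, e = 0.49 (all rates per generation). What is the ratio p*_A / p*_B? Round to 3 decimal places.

A: p*_A = 1 − 1.08/1.38 = 0.2174.
B: p*_B = 1 − 0.49/0.87 = 0.4368.
p*_A / p*_B = 0.2174/0.4368 = 0.4977.

0.498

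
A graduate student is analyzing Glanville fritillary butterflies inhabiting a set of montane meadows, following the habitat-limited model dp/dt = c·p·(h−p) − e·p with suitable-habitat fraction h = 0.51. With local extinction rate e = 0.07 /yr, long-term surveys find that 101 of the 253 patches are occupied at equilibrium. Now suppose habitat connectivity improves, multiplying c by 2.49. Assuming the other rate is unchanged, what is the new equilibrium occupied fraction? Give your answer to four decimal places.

0.4655

Observed p* = 101/253 = 0.39921.
Balance c(h−p*) = e gives c = e/(0.51 − 0.39921) = 0.07/0.11079 = 0.63183.
New p* = 0.51 − e/c = 0.51 − 0.07000/1.57326 = 0.46551.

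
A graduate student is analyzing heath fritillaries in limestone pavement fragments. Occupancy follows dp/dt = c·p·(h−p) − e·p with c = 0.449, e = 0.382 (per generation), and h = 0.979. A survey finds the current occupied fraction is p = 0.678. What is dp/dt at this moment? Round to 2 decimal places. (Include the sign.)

-0.17

Colonization term: c·p·(h−p) = 0.449×0.678×0.3010 = 0.09163.
Extinction term: e·p = 0.25900.
dp/dt = 0.09163 − 0.25900 = -0.16736.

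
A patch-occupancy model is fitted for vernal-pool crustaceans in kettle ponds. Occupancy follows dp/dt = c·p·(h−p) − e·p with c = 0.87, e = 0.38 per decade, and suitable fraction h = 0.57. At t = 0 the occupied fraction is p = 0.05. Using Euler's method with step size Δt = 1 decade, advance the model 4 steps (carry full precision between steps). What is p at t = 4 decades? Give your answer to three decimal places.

0.065

Update rule: p ← p + [c·p·(h−p) − e·p]·Δt with Δt = 1.
p: 0.05000 → 0.05362  (Δp = +0.00362)
p: 0.05362 → 0.05733  (Δp = +0.00371)
p: 0.05733 → 0.06112  (Δp = +0.00379)
p: 0.06112 → 0.06495  (Δp = +0.00383)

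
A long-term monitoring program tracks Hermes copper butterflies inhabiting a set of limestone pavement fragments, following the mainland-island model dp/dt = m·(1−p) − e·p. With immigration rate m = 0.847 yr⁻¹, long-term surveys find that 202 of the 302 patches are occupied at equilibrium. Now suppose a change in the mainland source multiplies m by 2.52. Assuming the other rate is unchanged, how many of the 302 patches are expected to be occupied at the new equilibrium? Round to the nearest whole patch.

Observed p* = 202/302 = 0.66887.
Balance m(1−p*) = e·p* gives e = m(1−p*)/p* = 0.847×0.33113/0.66887 = 0.41931.
New p* = m/(m+e) = 2.13444/(2.13444+0.41931) = 0.83581.
Expected occupied = 302 × 0.83581 = 252.41 ≈ 252.

252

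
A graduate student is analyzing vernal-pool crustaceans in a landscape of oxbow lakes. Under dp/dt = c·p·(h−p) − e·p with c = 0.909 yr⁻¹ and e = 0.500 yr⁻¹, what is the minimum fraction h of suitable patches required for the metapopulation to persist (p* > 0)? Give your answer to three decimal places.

0.550

p* = h − e/c is positive only when h > e/c.
h_min = e/c = 0.500/0.909 = 0.5501.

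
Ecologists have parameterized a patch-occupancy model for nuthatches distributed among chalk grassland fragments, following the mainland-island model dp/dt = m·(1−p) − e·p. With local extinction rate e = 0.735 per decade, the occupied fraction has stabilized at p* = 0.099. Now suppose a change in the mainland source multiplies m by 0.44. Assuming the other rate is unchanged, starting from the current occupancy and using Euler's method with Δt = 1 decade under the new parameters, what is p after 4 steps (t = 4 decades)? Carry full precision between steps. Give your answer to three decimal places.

0.046

Balance m(1−p*) = e·p* gives m = e·p*/(1−p*) = 0.735×0.09900/0.90100 = 0.08076.
Starting from p₀ = 0.09900; update p ← p + (dp/dt)·Δt with the new parameters.
  1  |  dp/dt·Δt = -0.040748  |  p_1 = 0.058252
  2  |  dp/dt·Δt = -0.009350  |  p_2 = 0.048901
  3  |  dp/dt·Δt = -0.002146  |  p_3 = 0.046756
  4  |  dp/dt·Δt = -0.000492  |  p_4 = 0.046263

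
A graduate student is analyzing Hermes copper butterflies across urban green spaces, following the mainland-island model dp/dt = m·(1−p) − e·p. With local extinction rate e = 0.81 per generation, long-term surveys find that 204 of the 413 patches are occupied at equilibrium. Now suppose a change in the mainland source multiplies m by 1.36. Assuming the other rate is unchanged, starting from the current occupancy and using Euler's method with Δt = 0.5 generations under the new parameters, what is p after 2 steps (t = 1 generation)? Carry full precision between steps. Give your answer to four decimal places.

0.5701

Observed p* = 204/413 = 0.49395.
Balance m(1−p*) = e·p* gives m = e·p*/(1−p*) = 0.81×0.49395/0.50605 = 0.79062.
Starting from p₀ = 0.49395; update p ← p + (dp/dt)·Δt with the new parameters.
t = 0.5: p = 0.49395 + (+0.07202) = 0.56596
t = 1: p = 0.56596 + (+0.00413) = 0.57010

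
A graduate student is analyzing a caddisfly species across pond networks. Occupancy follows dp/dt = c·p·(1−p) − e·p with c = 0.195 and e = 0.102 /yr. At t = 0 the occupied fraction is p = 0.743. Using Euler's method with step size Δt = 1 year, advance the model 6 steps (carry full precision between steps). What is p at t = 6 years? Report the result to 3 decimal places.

0.592

Update rule: p ← p + [c·p·(1−p) − e·p]·Δt with Δt = 1.
p: 0.74300 → 0.70445  (Δp = -0.03855)
p: 0.70445 → 0.67319  (Δp = -0.03125)
p: 0.67319 → 0.64743  (Δp = -0.02577)
p: 0.64743 → 0.62590  (Δp = -0.02153)
p: 0.62590 → 0.60772  (Δp = -0.01818)
p: 0.60772 → 0.59222  (Δp = -0.01550)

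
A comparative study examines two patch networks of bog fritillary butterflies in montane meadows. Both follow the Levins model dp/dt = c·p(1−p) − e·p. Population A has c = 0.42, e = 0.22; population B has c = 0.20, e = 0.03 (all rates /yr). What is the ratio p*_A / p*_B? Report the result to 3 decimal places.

0.560

A: p*_A = 1 − 0.22/0.42 = 0.4762.
B: p*_B = 1 − 0.03/0.20 = 0.8500.
p*_A / p*_B = 0.4762/0.8500 = 0.5602.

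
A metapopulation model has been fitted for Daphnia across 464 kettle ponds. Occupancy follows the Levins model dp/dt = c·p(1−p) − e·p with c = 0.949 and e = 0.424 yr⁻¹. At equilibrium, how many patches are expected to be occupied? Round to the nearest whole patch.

p* = 1 − e/c = 1 − 0.424/0.949 = 0.5532.
Expected occupied patches = N × p* = 464 × 0.5532 = 256.69 ≈ 257.

257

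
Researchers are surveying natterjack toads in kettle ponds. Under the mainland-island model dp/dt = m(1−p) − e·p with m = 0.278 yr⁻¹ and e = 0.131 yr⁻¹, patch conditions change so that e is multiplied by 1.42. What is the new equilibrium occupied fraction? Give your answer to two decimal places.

Before: p* = 0.278/(0.278+0.131) = 0.6797.
After: m = 0.278, e = 0.18602; p* = 0.278/0.4640 = 0.5991.

0.60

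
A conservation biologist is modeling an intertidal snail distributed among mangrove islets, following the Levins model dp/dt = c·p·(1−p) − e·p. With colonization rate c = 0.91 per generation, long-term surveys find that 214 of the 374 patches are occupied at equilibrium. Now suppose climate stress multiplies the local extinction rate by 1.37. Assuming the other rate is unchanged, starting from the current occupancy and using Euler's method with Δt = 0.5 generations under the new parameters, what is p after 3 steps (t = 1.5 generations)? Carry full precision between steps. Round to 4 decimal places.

Observed p* = 214/374 = 0.57219.
Balance c(1−p*) = e gives e = 0.91×(1 − 0.57219) = 0.38930.
Starting from p₀ = 0.57219; update p ← p + (dp/dt)·Δt with the new parameters.
p: 0.57219 → 0.53098  (Δp = -0.04121)
p: 0.53098 → 0.50270  (Δp = -0.02829)
p: 0.50270 → 0.48239  (Δp = -0.02031)

0.4824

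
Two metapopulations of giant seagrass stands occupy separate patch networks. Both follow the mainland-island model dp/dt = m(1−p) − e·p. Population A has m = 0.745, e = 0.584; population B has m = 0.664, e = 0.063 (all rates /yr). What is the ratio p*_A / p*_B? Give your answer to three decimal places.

A: p*_A = m/(m+e) = 0.745/1.3290 = 0.5606.
B: p*_B = 0.664/0.7270 = 0.9133.
p*_A / p*_B = 0.5606/0.9133 = 0.6138.

0.614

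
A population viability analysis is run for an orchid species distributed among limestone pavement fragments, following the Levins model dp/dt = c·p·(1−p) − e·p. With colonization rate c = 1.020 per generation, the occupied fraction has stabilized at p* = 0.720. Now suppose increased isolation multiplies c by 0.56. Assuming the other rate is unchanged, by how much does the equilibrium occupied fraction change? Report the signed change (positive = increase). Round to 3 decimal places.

-0.220

Balance c(1−p*) = e gives e = 1.020×(1 − 0.72000) = 0.28560.
New p* = 1 − e/c = 1 − 0.28560/0.57120 = 0.50000.
Δp* = 0.50000 − 0.72000 = -0.22000.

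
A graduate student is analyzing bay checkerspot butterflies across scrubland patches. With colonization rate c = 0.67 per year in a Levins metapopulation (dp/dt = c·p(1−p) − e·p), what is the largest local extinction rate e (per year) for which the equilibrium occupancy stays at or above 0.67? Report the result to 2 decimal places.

1 − e/c ≥ 0.67 ⇒ e ≤ c(1 − 0.67) = 0.67 × 0.3300.
e_max = 0.2211.

0.22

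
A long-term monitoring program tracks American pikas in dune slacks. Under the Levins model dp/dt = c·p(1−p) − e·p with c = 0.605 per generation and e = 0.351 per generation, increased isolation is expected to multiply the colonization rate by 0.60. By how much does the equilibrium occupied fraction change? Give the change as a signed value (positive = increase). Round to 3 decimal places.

Before: p* = 1 − 0.351/0.605 = 0.4198.
After the change, c = 0.363, e = 0.351, so p* = 1 − 0.351/0.363 = 0.0331.
Δp* = 0.0331 − 0.4198 = -0.3868.

-0.387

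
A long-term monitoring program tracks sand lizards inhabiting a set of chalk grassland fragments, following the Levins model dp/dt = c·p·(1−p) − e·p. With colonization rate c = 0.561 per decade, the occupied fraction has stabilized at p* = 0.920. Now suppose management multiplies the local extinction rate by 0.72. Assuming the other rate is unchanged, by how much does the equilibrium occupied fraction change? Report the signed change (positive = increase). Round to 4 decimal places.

0.0224

Balance c(1−p*) = e gives e = 0.561×(1 − 0.92000) = 0.04488.
New p* = 1 − e/c = 1 − 0.03231/0.56100 = 0.94241.
Δp* = 0.94241 − 0.92000 = +0.02241.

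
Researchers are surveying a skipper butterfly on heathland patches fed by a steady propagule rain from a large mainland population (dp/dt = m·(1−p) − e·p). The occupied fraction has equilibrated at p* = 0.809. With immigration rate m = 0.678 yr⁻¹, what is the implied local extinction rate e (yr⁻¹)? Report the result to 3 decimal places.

0.160

At equilibrium m(1−p*) = e·p*, so e = m(1−p*)/p*.
e = 0.678 × 0.1910 / 0.809 = 0.1601.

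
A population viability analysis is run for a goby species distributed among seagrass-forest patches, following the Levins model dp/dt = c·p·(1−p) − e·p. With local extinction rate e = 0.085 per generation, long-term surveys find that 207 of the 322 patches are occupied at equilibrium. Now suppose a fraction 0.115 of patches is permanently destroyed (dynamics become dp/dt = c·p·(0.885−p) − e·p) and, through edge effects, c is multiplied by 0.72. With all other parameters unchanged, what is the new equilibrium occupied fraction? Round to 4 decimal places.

0.3890

Observed p* = 207/322 = 0.64286.
Balance c(1−p*) = e gives c = e/(1 − 0.64286) = 0.085/0.35714 = 0.23800.
New p* = 0.885 − e/c = 0.885 − 0.08500/0.17136 = 0.38897.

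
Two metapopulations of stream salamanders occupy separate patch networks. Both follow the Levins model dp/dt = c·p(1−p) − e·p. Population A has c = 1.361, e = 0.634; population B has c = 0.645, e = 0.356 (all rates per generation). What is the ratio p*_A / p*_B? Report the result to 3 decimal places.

1.192

A: p*_A = 1 − 0.634/1.361 = 0.5342.
B: p*_B = 1 − 0.356/0.645 = 0.4481.
p*_A / p*_B = 0.5342/0.4481 = 1.1922.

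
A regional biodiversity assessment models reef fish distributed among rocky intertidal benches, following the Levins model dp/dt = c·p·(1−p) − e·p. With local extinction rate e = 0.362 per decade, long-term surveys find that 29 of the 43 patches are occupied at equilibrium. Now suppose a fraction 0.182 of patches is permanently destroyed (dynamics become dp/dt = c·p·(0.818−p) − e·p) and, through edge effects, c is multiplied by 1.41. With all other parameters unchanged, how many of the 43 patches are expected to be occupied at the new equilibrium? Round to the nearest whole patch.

25

Observed p* = 29/43 = 0.67442.
Balance c(1−p*) = e gives c = e/(1 − 0.67442) = 0.362/0.32558 = 1.11186.
New p* = 0.818 − e/c = 0.818 − 0.36200/1.56772 = 0.58709.
Expected occupied = 43 × 0.58709 = 25.24 ≈ 25.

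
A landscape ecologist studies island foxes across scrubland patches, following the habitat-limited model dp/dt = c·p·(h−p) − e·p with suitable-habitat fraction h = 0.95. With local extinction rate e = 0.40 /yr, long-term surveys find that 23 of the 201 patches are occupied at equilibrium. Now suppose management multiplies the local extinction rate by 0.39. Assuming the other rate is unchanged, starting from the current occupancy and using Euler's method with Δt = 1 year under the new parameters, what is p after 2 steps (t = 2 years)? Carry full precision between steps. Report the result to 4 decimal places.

Observed p* = 23/201 = 0.11443.
Balance c(h−p*) = e gives c = e/(0.95 − 0.11443) = 0.40/0.83557 = 0.47871.
Starting from p₀ = 0.11443; update p ← p + (dp/dt)·Δt with the new parameters.
step 1: Δp = +0.02792, p = 0.14235
step 2: Δp = +0.03283, p = 0.17518

0.1752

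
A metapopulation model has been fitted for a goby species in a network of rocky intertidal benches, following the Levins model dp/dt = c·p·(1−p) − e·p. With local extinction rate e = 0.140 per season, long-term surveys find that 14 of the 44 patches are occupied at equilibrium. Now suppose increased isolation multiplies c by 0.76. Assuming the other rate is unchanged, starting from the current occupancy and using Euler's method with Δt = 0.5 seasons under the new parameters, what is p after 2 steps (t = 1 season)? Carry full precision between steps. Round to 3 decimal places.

0.308

Observed p* = 14/44 = 0.31818.
Balance c(1−p*) = e gives c = e/(1 − 0.31818) = 0.140/0.68182 = 0.20533.
Starting from p₀ = 0.31818; update p ← p + (dp/dt)·Δt with the new parameters.
  1  |  dp/dt·Δt = -0.005345  |  p_1 = 0.312836
  2  |  dp/dt·Δt = -0.005125  |  p_2 = 0.307711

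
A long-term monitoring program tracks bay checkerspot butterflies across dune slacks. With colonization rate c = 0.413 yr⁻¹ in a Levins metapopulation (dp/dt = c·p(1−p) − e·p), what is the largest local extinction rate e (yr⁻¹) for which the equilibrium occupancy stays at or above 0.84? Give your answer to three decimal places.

0.066

1 − e/c ≥ 0.84 ⇒ e ≤ c(1 − 0.84) = 0.413 × 0.1600.
e_max = 0.0661.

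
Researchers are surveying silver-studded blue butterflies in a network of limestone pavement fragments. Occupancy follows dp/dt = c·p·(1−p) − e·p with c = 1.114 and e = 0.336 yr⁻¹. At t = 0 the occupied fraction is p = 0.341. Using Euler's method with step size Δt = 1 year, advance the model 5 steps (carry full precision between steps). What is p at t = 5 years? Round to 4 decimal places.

0.6963

Update rule: p ← p + [c·p·(1−p) − e·p]·Δt with Δt = 1.
t = 1: p = 0.34100 + (+0.13576) = 0.47676
t = 2: p = 0.47676 + (+0.11771) = 0.59447
t = 3: p = 0.59447 + (+0.06882) = 0.66329
t = 4: p = 0.66329 + (+0.02593) = 0.68922
t = 5: p = 0.68922 + (+0.00704) = 0.69626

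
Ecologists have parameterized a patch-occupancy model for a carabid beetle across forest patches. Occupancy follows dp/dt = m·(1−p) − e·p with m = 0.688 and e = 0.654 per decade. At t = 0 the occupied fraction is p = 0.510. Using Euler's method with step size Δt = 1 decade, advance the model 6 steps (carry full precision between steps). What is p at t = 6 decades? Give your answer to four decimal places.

0.5127

Update rule: p ← p + [m·(1−p) − e·p]·Δt with Δt = 1.
step 1: Δp = +0.00358, p = 0.51358
step 2: Δp = -0.00122, p = 0.51236
step 3: Δp = +0.00042, p = 0.51277
step 4: Δp = -0.00014, p = 0.51263
step 5: Δp = +0.00005, p = 0.51268
step 6: Δp = -0.00002, p = 0.51266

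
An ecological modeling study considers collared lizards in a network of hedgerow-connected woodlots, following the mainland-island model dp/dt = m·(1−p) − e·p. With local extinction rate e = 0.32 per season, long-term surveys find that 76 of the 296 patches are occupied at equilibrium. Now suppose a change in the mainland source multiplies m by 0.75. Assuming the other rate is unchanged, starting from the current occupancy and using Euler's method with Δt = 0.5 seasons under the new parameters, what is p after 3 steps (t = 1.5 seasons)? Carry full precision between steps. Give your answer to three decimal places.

Observed p* = 76/296 = 0.25676.
Balance m(1−p*) = e·p* gives m = e·p*/(1−p*) = 0.32×0.25676/0.74324 = 0.11055.
Starting from p₀ = 0.25676; update p ← p + (dp/dt)·Δt with the new parameters.
t = 0.5: p = 0.25676 + (-0.01027) = 0.24649
t = 1: p = 0.24649 + (-0.00820) = 0.23829
t = 1.5: p = 0.23829 + (-0.00655) = 0.23174

0.232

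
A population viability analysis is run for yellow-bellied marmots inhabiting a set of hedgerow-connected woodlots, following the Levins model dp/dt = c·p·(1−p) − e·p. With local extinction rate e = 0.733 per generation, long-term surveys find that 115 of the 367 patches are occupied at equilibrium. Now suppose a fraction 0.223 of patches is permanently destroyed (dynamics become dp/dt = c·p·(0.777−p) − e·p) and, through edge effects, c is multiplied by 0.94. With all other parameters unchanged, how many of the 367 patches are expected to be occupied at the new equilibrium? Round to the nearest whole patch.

17

Observed p* = 115/367 = 0.31335.
Balance c(1−p*) = e gives c = e/(1 − 0.31335) = 0.733/0.68665 = 1.06750.
New p* = 0.777 − e/c = 0.777 − 0.73300/1.00345 = 0.04652.
Expected occupied = 367 × 0.04652 = 17.07 ≈ 17.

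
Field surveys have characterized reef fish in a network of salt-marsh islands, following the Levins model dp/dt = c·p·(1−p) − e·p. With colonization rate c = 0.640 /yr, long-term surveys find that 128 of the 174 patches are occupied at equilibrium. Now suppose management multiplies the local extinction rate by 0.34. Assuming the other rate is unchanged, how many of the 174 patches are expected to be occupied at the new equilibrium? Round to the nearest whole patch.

158

Observed p* = 128/174 = 0.73563.
Balance c(1−p*) = e gives e = 0.640×(1 − 0.73563) = 0.16920.
New p* = 1 − e/c = 1 − 0.05753/0.64000 = 0.91011.
Expected occupied = 174 × 0.91011 = 158.36 ≈ 158.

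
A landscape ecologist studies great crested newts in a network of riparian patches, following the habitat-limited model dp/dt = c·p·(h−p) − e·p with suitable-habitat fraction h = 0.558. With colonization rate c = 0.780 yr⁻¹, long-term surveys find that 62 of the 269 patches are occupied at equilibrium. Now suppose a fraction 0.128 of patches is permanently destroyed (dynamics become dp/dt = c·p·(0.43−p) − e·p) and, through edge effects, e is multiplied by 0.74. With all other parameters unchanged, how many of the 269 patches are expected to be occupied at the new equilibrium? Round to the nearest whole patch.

Observed p* = 62/269 = 0.23048.
Balance c(h−p*) = e gives e = 0.780×(0.558 − 0.23048) = 0.25547.
New p* = 0.43 − e/c = 0.43 − 0.18905/0.78000 = 0.18763.
Expected occupied = 269 × 0.18763 = 50.47 ≈ 50.

50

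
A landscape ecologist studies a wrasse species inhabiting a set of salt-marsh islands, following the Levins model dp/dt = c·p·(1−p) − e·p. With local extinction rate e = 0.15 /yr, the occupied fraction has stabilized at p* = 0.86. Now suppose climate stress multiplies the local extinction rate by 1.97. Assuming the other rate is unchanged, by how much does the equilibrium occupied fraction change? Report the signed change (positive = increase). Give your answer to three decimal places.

-0.136

Balance c(1−p*) = e gives c = e/(1 − 0.86000) = 0.15/0.14000 = 1.07143.
New p* = 1 − e/c = 1 − 0.29550/1.07143 = 0.72420.
Δp* = 0.72420 − 0.86000 = -0.13580.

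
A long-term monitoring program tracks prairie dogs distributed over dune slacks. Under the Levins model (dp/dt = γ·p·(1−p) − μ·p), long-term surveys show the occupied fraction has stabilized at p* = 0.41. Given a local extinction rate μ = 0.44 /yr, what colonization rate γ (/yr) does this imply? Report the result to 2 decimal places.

0.75

At equilibrium γ(1−p*) = μ, so γ = μ/(1−p*).
γ = 0.44/(1 − 0.41) = 0.44/0.5900 = 0.7458.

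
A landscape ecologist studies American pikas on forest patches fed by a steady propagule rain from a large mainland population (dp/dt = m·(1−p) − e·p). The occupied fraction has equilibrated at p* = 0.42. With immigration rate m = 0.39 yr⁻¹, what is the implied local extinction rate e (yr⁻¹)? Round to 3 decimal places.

0.539

At equilibrium m(1−p*) = e·p*, so e = m(1−p*)/p*.
e = 0.39 × 0.5800 / 0.42 = 0.5386.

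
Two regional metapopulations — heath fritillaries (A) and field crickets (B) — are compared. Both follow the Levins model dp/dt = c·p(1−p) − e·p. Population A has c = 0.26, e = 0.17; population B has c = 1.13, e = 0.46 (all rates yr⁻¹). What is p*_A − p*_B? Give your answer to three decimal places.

-0.247

A: p*_A = 1 − 0.17/0.26 = 0.3462.
B: p*_B = 1 − 0.46/1.13 = 0.5929.
p*_A − p*_B = 0.3462 − 0.5929 = -0.2468.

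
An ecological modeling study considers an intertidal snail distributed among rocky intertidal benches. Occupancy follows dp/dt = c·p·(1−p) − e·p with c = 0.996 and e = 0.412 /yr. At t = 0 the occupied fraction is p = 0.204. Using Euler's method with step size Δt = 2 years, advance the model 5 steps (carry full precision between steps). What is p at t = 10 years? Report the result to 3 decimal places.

Update rule: p ← p + [c·p·(1−p) − e·p]·Δt with Δt = 2.
step 1: Δp = +0.15537, p = 0.35937
step 2: Δp = +0.16248, p = 0.52186
step 3: Δp = +0.06704, p = 0.58890
step 4: Δp = -0.00299, p = 0.58590
step 5: Δp = +0.00052, p = 0.58642

0.586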